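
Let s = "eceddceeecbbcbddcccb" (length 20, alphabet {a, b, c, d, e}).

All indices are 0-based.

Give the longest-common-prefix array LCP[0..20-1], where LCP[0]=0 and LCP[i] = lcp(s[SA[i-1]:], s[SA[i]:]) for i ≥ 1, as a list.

[0, 1, 1, 1, 0, 2, 2, 1, 2, 1, 2, 0, 2, 1, 3, 0, 2, 1, 1, 2]

rank→(start, suffix):
  0 → (19, 'b')
  1 → (10, 'bbcbddcccb')
  2 → (11, 'bcbddcccb')
  3 → (13, 'bddcccb')
  4 → (18, 'cb')
  5 → (9, 'cbbcbddcccb')
  6 → (12, 'cbddcccb')
  7 → (17, 'ccb')
  8 → (16, 'cccb')
  9 → (1, 'ceddceeecbbcbddcccb')
  10 → (5, 'ceeecbbcbddcccb')
  11 → (15, 'dcccb')
  12 → (4, 'dceeecbbcbddcccb')
  13 → (14, 'ddcccb')
  14 → (3, 'ddceeecbbcbddcccb')
  15 → (8, 'ecbbcbddcccb')
  16 → (0, 'eceddceeecbbcbddcccb')
  17 → (2, 'eddceeecbbcbddcccb')
  18 → (7, 'eecbbcbddcccb')
  19 → (6, 'eeecbbcbddcccb')

SA = [19, 10, 11, 13, 18, 9, 12, 17, 16, 1, 5, 15, 4, 14, 3, 8, 0, 2, 7, 6]
[i] adj suffixes → lcp
  [1] 19/10 → 1 ('b')
  [2] 10/11 → 1 ('b')
  [3] 11/13 → 1 ('b')
  [4] 13/18 → 0 ('')
  [5] 18/9 → 2 ('cb')
  [6] 9/12 → 2 ('cb')
  [7] 12/17 → 1 ('c')
  [8] 17/16 → 2 ('cc')
  [9] 16/1 → 1 ('c')
  [10] 1/5 → 2 ('ce')
  [11] 5/15 → 0 ('')
  [12] 15/4 → 2 ('dc')
  [13] 4/14 → 1 ('d')
  [14] 14/3 → 3 ('ddc')
  [15] 3/8 → 0 ('')
  [16] 8/0 → 2 ('ec')
  [17] 0/2 → 1 ('e')
  [18] 2/7 → 1 ('e')
  [19] 7/6 → 2 ('ee')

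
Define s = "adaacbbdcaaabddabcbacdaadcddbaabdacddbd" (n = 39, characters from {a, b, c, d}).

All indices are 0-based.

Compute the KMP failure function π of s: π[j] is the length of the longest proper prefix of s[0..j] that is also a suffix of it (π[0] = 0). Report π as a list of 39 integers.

[0, 0, 1, 1, 0, 0, 0, 0, 0, 1, 1, 1, 0, 0, 0, 1, 0, 0, 0, 1, 0, 0, 1, 1, 2, 0, 0, 0, 0, 1, 1, 0, 0, 1, 0, 0, 0, 0, 0]

π[0] = 0
j=1 s[j]='d': π[1]=0 (border '')
j=2 s[j]='a': π[2]=1 (border 'a')
j=3 s[j]='a': k: 1→0; π[3]=1 (border 'a')
j=4 s[j]='c': k: 1→0; π[4]=0 (border '')
j=5 s[j]='b': π[5]=0 (border '')
j=6 s[j]='b': π[6]=0 (border '')
j=7 s[j]='d': π[7]=0 (border '')
j=8 s[j]='c': π[8]=0 (border '')
j=9 s[j]='a': π[9]=1 (border 'a')
j=10 s[j]='a': k: 1→0; π[10]=1 (border 'a')
j=11 s[j]='a': k: 1→0; π[11]=1 (border 'a')
j=12 s[j]='b': k: 1→0; π[12]=0 (border '')
j=13 s[j]='d': π[13]=0 (border '')
j=14 s[j]='d': π[14]=0 (border '')
j=15 s[j]='a': π[15]=1 (border 'a')
j=16 s[j]='b': k: 1→0; π[16]=0 (border '')
j=17 s[j]='c': π[17]=0 (border '')
j=18 s[j]='b': π[18]=0 (border '')
j=19 s[j]='a': π[19]=1 (border 'a')
j=20 s[j]='c': k: 1→0; π[20]=0 (border '')
j=21 s[j]='d': π[21]=0 (border '')
j=22 s[j]='a': π[22]=1 (border 'a')
j=23 s[j]='a': k: 1→0; π[23]=1 (border 'a')
j=24 s[j]='d': π[24]=2 (border 'ad')
j=25 s[j]='c': k: 2→0; π[25]=0 (border '')
j=26 s[j]='d': π[26]=0 (border '')
j=27 s[j]='d': π[27]=0 (border '')
j=28 s[j]='b': π[28]=0 (border '')
j=29 s[j]='a': π[29]=1 (border 'a')
j=30 s[j]='a': k: 1→0; π[30]=1 (border 'a')
j=31 s[j]='b': k: 1→0; π[31]=0 (border '')
j=32 s[j]='d': π[32]=0 (border '')
j=33 s[j]='a': π[33]=1 (border 'a')
j=34 s[j]='c': k: 1→0; π[34]=0 (border '')
j=35 s[j]='d': π[35]=0 (border '')
j=36 s[j]='d': π[36]=0 (border '')
j=37 s[j]='b': π[37]=0 (border '')
j=38 s[j]='d': π[38]=0 (border '')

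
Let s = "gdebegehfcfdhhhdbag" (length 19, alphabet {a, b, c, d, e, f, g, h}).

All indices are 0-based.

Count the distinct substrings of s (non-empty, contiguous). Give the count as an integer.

178

rank | idx | suffix
   0 |  17 | ag
   1 |  16 | bag
   2 |   3 | begehfcfdhhhdbag
   3 |   9 | cfdhhhdbag
   4 |  15 | dbag
   5 |   1 | debegehfcfdhhhdbag
   6 |  11 | dhhhdbag
   7 |   2 | ebegehfcfdhhhdbag
   8 |   4 | egehfcfdhhhdbag
   9 |   6 | ehfcfdhhhdbag
  10 |   8 | fcfdhhhdbag
  11 |  10 | fdhhhdbag
  12 |  18 | g
  13 |   0 | gdebegehfcfdhhhdbag
  14 |   5 | gehfcfdhhhdbag
  15 |  14 | hdbag
  16 |   7 | hfcfdhhhdbag
  17 |  13 | hhdbag
  18 |  12 | hhhdbag

SA = [17, 16, 3, 9, 15, 1, 11, 2, 4, 6, 8, 10, 18, 0, 5, 14, 7, 13, 12]
rank  pair      lcp
   1  s[17:],s[16:]  0  ''
   2  s[16:],s[3:]  1  'b'
   3  s[3:],s[9:]  0  ''
   4  s[9:],s[15:]  0  ''
   5  s[15:],s[1:]  1  'd'
   6  s[1:],s[11:]  1  'd'
   7  s[11:],s[2:]  0  ''
   8  s[2:],s[4:]  1  'e'
   9  s[4:],s[6:]  1  'e'
  10  s[6:],s[8:]  0  ''
  11  s[8:],s[10:]  1  'f'
  12  s[10:],s[18:]  0  ''
  13  s[18:],s[0:]  1  'g'
  14  s[0:],s[5:]  1  'g'
  15  s[5:],s[14:]  0  ''
  16  s[14:],s[7:]  1  'h'
  17  s[7:],s[13:]  1  'h'
  18  s[13:],s[12:]  2  'hh'

n(n+1)/2 = 19·20/2 = 190
Σ LCP = 0 + 0 + 1 + 0 + 0 + 1 + 1 + 0 + 1 + 1 + 0 + 1 + 0 + 1 + 1 + 0 + 1 + 1 + 2 = 12
distinct = 190 − 12 = 178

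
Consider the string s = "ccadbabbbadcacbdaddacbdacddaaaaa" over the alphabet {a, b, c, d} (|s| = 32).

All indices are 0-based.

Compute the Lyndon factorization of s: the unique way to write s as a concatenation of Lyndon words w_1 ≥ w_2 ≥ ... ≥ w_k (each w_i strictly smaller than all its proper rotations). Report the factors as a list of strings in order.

["c", "c", "adb", "abbbadcacbdaddacbdacdd", "a", "a", "a", "a", "a"]

emit factor 1: 'c' (i=0, period=1)
emit factor 2: 'c' (i=1, period=1)
emit factor 3: 'adb' (i=2, period=3)
emit factor 4: 'abbbadcacbdaddacbdacdd' (i=5, period=22)
emit factor 5: 'a' (i=27, period=1)
emit factor 6: 'a' (i=28, period=1)
emit factor 7: 'a' (i=29, period=1)
emit factor 8: 'a' (i=30, period=1)
emit factor 9: 'a' (i=31, period=1)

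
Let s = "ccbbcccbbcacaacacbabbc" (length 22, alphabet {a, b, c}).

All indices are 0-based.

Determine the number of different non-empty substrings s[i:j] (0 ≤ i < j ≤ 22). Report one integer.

rank→(start, suffix):
  0 → (12, 'aacacbabbc')
  1 → (18, 'abbc')
  2 → (10, 'acaacacbabbc')
  3 → (13, 'acacbabbc')
  4 → (15, 'acbabbc')
  5 → (17, 'babbc')
  6 → (19, 'bbc')
  7 → (7, 'bbcacaacacbabbc')
  8 → (2, 'bbcccbbcacaacacbabbc')
  9 → (20, 'bc')
  10 → (8, 'bcacaacacbabbc')
  11 → (3, 'bcccbbcacaacacbabbc')
  12 → (21, 'c')
  13 → (11, 'caacacbabbc')
  14 → (9, 'cacaacacbabbc')
  15 → (14, 'cacbabbc')
  16 → (16, 'cbabbc')
  17 → (6, 'cbbcacaacacbabbc')
  18 → (1, 'cbbcccbbcacaacacbabbc')
  19 → (5, 'ccbbcacaacacbabbc')
  20 → (0, 'ccbbcccbbcacaacacbabbc')
  21 → (4, 'cccbbcacaacacbabbc')

SA = [12, 18, 10, 13, 15, 17, 19, 7, 2, 20, 8, 3, 21, 11, 9, 14, 16, 6, 1, 5, 0, 4]
i: (SA[i-1],SA[i]) lcp shared
  1: (12,18) 1 'a'
  2: (18,10) 1 'a'
  3: (10,13) 3 'aca'
  4: (13,15) 2 'ac'
  5: (15,17) 0 ''
  6: (17,19) 1 'b'
  7: (19,7) 3 'bbc'
  8: (7,2) 3 'bbc'
  9: (2,20) 1 'b'
  10: (20,8) 2 'bc'
  11: (8,3) 2 'bc'
  12: (3,21) 0 ''
  13: (21,11) 1 'c'
  14: (11,9) 2 'ca'
  15: (9,14) 3 'cac'
  16: (14,16) 1 'c'
  17: (16,6) 2 'cb'
  18: (6,1) 4 'cbbc'
  19: (1,5) 1 'c'
  20: (5,0) 5 'ccbbc'
  21: (0,4) 2 'cc'

n(n+1)/2 = 22·23/2 = 253
Σ LCP = 0 + 1 + 1 + 3 + 2 + 0 + 1 + 3 + 3 + 1 + 2 + 2 + 0 + 1 + 2 + 3 + 1 + 2 + 4 + 1 + 5 + 2 = 40
distinct = 253 − 40 = 213

213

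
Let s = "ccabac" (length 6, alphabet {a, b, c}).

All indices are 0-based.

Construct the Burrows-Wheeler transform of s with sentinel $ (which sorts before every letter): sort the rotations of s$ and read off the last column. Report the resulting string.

rank  rotation last
    0  $ccabac  c
    1  abac$cc  c
    2  ac$ccab  b
    3  bac$cca  a
    4  c$ccaba  a
    5  cabac$c  c
    6  ccabac$  $

ccbaac$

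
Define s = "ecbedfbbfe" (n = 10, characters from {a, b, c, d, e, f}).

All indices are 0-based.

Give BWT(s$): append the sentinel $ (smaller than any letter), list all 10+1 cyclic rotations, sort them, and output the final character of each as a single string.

efcbeef$bdb

rank  rotation     last
    0  $ecbedfbbfe  e
    1  bbfe$ecbedf  f
    2  bedfbbfe$ec  c
    3  bfe$ecbedfb  b
    4  cbedfbbfe$e  e
    5  dfbbfe$ecbe  e
    6  e$ecbedfbbf  f
    7  ecbedfbbfe$  $
    8  edfbbfe$ecb  b
    9  fbbfe$ecbed  d
   10  fe$ecbedfbb  b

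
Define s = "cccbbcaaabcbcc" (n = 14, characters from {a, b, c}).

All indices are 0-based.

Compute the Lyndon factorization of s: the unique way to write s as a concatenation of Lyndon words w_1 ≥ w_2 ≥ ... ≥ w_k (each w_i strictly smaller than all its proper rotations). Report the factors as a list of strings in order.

["c", "c", "c", "bbc", "aaabcbcc"]

emit factor 1: 'c' (i=0, period=1)
emit factor 2: 'c' (i=1, period=1)
emit factor 3: 'c' (i=2, period=1)
emit factor 4: 'bbc' (i=3, period=3)
emit factor 5: 'aaabcbcc' (i=6, period=8)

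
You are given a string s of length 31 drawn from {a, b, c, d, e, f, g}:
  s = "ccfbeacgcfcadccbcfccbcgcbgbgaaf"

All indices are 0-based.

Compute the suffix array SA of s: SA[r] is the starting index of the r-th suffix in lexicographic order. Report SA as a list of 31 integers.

[28, 5, 11, 29, 15, 20, 3, 26, 24, 10, 14, 19, 23, 13, 18, 0, 1, 8, 16, 21, 6, 12, 4, 30, 2, 9, 17, 27, 25, 22, 7]

sorted suffixes:
  #0 SA[0]=28  'aaf'
  #1 SA[1]=5  'acgcfcadccbcfccbcgcbgbgaaf'
  #2 SA[2]=11  'adccbcfccbcgcbgbgaaf'
  #3 SA[3]=29  'af'
  #4 SA[4]=15  'bcfccbcgcbgbgaaf'
  #5 SA[5]=20  'bcgcbgbgaaf'
  #6 SA[6]=3  'beacgcfcadccbcfccbcgcbgbgaaf'
  #7 SA[7]=26  'bgaaf'
  #8 SA[8]=24  'bgbgaaf'
  #9 SA[9]=10  'cadccbcfccbcgcbgbgaaf'
  #10 SA[10]=14  'cbcfccbcgcbgbgaaf'
  #11 SA[11]=19  'cbcgcbgbgaaf'
  #12 SA[12]=23  'cbgbgaaf'
  #13 SA[13]=13  'ccbcfccbcgcbgbgaaf'
  #14 SA[14]=18  'ccbcgcbgbgaaf'
  #15 SA[15]=0  'ccfbeacgcfcadccbcfccbcgcbgbgaaf'
  #16 SA[16]=1  'cfbeacgcfcadccbcfccbcgcbgbgaaf'
  #17 SA[17]=8  'cfcadccbcfccbcgcbgbgaaf'
  #18 SA[18]=16  'cfccbcgcbgbgaaf'
  #19 SA[19]=21  'cgcbgbgaaf'
  #20 SA[20]=6  'cgcfcadccbcfccbcgcbgbgaaf'
  #21 SA[21]=12  'dccbcfccbcgcbgbgaaf'
  #22 SA[22]=4  'eacgcfcadccbcfccbcgcbgbgaaf'
  #23 SA[23]=30  'f'
  #24 SA[24]=2  'fbeacgcfcadccbcfccbcgcbgbgaaf'
  #25 SA[25]=9  'fcadccbcfccbcgcbgbgaaf'
  #26 SA[26]=17  'fccbcgcbgbgaaf'
  #27 SA[27]=27  'gaaf'
  #28 SA[28]=25  'gbgaaf'
  #29 SA[29]=22  'gcbgbgaaf'
  #30 SA[30]=7  'gcfcadccbcfccbcgcbgbgaaf'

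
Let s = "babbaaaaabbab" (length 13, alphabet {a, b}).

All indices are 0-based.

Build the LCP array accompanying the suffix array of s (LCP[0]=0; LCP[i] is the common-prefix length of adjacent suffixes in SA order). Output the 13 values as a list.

rank | idx | suffix
   0 |   4 | aaaaabbab
   1 |   5 | aaaabbab
   2 |   6 | aaabbab
   3 |   7 | aabbab
   4 |  11 | ab
   5 |   1 | abbaaaaabbab
   6 |   8 | abbab
   7 |  12 | b
   8 |   3 | baaaaabbab
   9 |  10 | bab
  10 |   0 | babbaaaaabbab
  11 |   2 | bbaaaaabbab
  12 |   9 | bbab

SA = [4, 5, 6, 7, 11, 1, 8, 12, 3, 10, 0, 2, 9]
i: (SA[i-1],SA[i]) lcp shared
  1: (4,5) 4 'aaaa'
  2: (5,6) 3 'aaa'
  3: (6,7) 2 'aa'
  4: (7,11) 1 'a'
  5: (11,1) 2 'ab'
  6: (1,8) 4 'abba'
  7: (8,12) 0 ''
  8: (12,3) 1 'b'
  9: (3,10) 2 'ba'
  10: (10,0) 3 'bab'
  11: (0,2) 1 'b'
  12: (2,9) 3 'bba'

[0, 4, 3, 2, 1, 2, 4, 0, 1, 2, 3, 1, 3]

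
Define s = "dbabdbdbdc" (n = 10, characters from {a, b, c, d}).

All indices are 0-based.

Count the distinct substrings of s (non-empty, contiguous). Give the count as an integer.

rank→(start, suffix):
  0 → (2, 'abdbdbdc')
  1 → (1, 'babdbdbdc')
  2 → (3, 'bdbdbdc')
  3 → (5, 'bdbdc')
  4 → (7, 'bdc')
  5 → (9, 'c')
  6 → (0, 'dbabdbdbdc')
  7 → (4, 'dbdbdc')
  8 → (6, 'dbdc')
  9 → (8, 'dc')

SA = [2, 1, 3, 5, 7, 9, 0, 4, 6, 8]
rank  pair      lcp
   1  s[2:],s[1:]  0  ''
   2  s[1:],s[3:]  1  'b'
   3  s[3:],s[5:]  4  'bdbd'
   4  s[5:],s[7:]  2  'bd'
   5  s[7:],s[9:]  0  ''
   6  s[9:],s[0:]  0  ''
   7  s[0:],s[4:]  2  'db'
   8  s[4:],s[6:]  3  'dbd'
   9  s[6:],s[8:]  1  'd'

n(n+1)/2 = 10·11/2 = 55
Σ LCP = 0 + 0 + 1 + 4 + 2 + 0 + 0 + 2 + 3 + 1 = 13
distinct = 55 − 13 = 42

42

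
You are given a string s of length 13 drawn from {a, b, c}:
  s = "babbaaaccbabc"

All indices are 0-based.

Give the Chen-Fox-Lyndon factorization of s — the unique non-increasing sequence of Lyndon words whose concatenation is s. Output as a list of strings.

["b", "abb", "aaaccbabc"]

emit factor 1: 'b' (i=0, period=1)
emit factor 2: 'abb' (i=1, period=3)
emit factor 3: 'aaaccbabc' (i=4, period=9)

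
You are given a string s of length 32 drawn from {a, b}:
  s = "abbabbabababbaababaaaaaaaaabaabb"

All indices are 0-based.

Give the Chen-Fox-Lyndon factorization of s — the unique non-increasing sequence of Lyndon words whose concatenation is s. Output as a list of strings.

["abb", "abb", "abababb", "aabab", "aaaaaaaaabaabb"]

emit factor 1: 'abb' (i=0, period=3)
emit factor 2: 'abb' (i=3, period=3)
emit factor 3: 'abababb' (i=6, period=7)
emit factor 4: 'aabab' (i=13, period=5)
emit factor 5: 'aaaaaaaaabaabb' (i=18, period=14)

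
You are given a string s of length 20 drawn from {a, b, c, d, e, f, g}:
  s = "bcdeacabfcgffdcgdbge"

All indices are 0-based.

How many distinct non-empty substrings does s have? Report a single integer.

rank | idx | suffix
   0 |   6 | abfcgffdcgdbge
   1 |   4 | acabfcgffdcgdbge
   2 |   0 | bcdeacabfcgffdcgdbge
   3 |   7 | bfcgffdcgdbge
   4 |  17 | bge
   5 |   5 | cabfcgffdcgdbge
   6 |   1 | cdeacabfcgffdcgdbge
   7 |  14 | cgdbge
   8 |   9 | cgffdcgdbge
   9 |  16 | dbge
  10 |  13 | dcgdbge
  11 |   2 | deacabfcgffdcgdbge
  12 |  19 | e
  13 |   3 | eacabfcgffdcgdbge
  14 |   8 | fcgffdcgdbge
  15 |  12 | fdcgdbge
  16 |  11 | ffdcgdbge
  17 |  15 | gdbge
  18 |  18 | ge
  19 |  10 | gffdcgdbge

SA = [6, 4, 0, 7, 17, 5, 1, 14, 9, 16, 13, 2, 19, 3, 8, 12, 11, 15, 18, 10]
[i] adj suffixes → lcp
  [1] 6/4 → 1 ('a')
  [2] 4/0 → 0 ('')
  [3] 0/7 → 1 ('b')
  [4] 7/17 → 1 ('b')
  [5] 17/5 → 0 ('')
  [6] 5/1 → 1 ('c')
  [7] 1/14 → 1 ('c')
  [8] 14/9 → 2 ('cg')
  [9] 9/16 → 0 ('')
  [10] 16/13 → 1 ('d')
  [11] 13/2 → 1 ('d')
  [12] 2/19 → 0 ('')
  [13] 19/3 → 1 ('e')
  [14] 3/8 → 0 ('')
  [15] 8/12 → 1 ('f')
  [16] 12/11 → 1 ('f')
  [17] 11/15 → 0 ('')
  [18] 15/18 → 1 ('g')
  [19] 18/10 → 1 ('g')

n(n+1)/2 = 20·21/2 = 210
Σ LCP = 0 + 1 + 0 + 1 + 1 + 0 + 1 + 1 + 2 + 0 + 1 + 1 + 0 + 1 + 0 + 1 + 1 + 0 + 1 + 1 = 14
distinct = 210 − 14 = 196

196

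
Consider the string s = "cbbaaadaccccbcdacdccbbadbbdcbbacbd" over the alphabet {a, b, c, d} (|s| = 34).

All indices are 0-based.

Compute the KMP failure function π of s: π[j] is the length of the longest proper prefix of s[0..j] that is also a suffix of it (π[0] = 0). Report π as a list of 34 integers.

[0, 0, 0, 0, 0, 0, 0, 0, 1, 1, 1, 1, 2, 1, 0, 0, 1, 0, 1, 1, 2, 3, 4, 0, 0, 0, 0, 1, 2, 3, 4, 1, 2, 0]

π[0] = 0
j=1 s[j]='b': π[1]=0 (border '')
j=2 s[j]='b': π[2]=0 (border '')
j=3 s[j]='a': π[3]=0 (border '')
j=4 s[j]='a': π[4]=0 (border '')
j=5 s[j]='a': π[5]=0 (border '')
j=6 s[j]='d': π[6]=0 (border '')
j=7 s[j]='a': π[7]=0 (border '')
j=8 s[j]='c': π[8]=1 (border 'c')
j=9 s[j]='c': k: 1→0; π[9]=1 (border 'c')
j=10 s[j]='c': k: 1→0; π[10]=1 (border 'c')
j=11 s[j]='c': k: 1→0; π[11]=1 (border 'c')
j=12 s[j]='b': π[12]=2 (border 'cb')
j=13 s[j]='c': k: 2→0; π[13]=1 (border 'c')
j=14 s[j]='d': k: 1→0; π[14]=0 (border '')
j=15 s[j]='a': π[15]=0 (border '')
j=16 s[j]='c': π[16]=1 (border 'c')
j=17 s[j]='d': k: 1→0; π[17]=0 (border '')
j=18 s[j]='c': π[18]=1 (border 'c')
j=19 s[j]='c': k: 1→0; π[19]=1 (border 'c')
j=20 s[j]='b': π[20]=2 (border 'cb')
j=21 s[j]='b': π[21]=3 (border 'cbb')
j=22 s[j]='a': π[22]=4 (border 'cbba')
j=23 s[j]='d': k: 4→0; π[23]=0 (border '')
j=24 s[j]='b': π[24]=0 (border '')
j=25 s[j]='b': π[25]=0 (border '')
j=26 s[j]='d': π[26]=0 (border '')
j=27 s[j]='c': π[27]=1 (border 'c')
j=28 s[j]='b': π[28]=2 (border 'cb')
j=29 s[j]='b': π[29]=3 (border 'cbb')
j=30 s[j]='a': π[30]=4 (border 'cbba')
j=31 s[j]='c': k: 4→0; π[31]=1 (border 'c')
j=32 s[j]='b': π[32]=2 (border 'cb')
j=33 s[j]='d': k: 2→0; π[33]=0 (border '')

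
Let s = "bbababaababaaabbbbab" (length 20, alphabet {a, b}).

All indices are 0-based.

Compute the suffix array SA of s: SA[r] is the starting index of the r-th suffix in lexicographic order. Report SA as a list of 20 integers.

rank→(start, suffix):
  0 → (11, 'aaabbbbab')
  1 → (6, 'aababaaabbbbab')
  2 → (12, 'aabbbbab')
  3 → (18, 'ab')
  4 → (9, 'abaaabbbbab')
  5 → (4, 'abaababaaabbbbab')
  6 → (7, 'ababaaabbbbab')
  7 → (2, 'ababaababaaabbbbab')
  8 → (13, 'abbbbab')
  9 → (19, 'b')
  10 → (10, 'baaabbbbab')
  11 → (5, 'baababaaabbbbab')
  12 → (17, 'bab')
  13 → (8, 'babaaabbbbab')
  14 → (3, 'babaababaaabbbbab')
  15 → (1, 'bababaababaaabbbbab')
  16 → (16, 'bbab')
  17 → (0, 'bbababaababaaabbbbab')
  18 → (15, 'bbbab')
  19 → (14, 'bbbbab')

[11, 6, 12, 18, 9, 4, 7, 2, 13, 19, 10, 5, 17, 8, 3, 1, 16, 0, 15, 14]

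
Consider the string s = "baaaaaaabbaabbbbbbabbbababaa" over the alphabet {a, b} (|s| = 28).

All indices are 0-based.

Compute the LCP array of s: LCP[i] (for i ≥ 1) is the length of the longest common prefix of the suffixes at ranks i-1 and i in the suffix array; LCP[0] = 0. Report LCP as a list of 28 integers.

[0, 1, 2, 6, 5, 4, 3, 2, 4, 1, 3, 2, 3, 4, 0, 3, 3, 2, 4, 3, 1, 3, 4, 2, 5, 3, 4, 5]

rank | idx | suffix
   0 |  27 | a
   1 |  26 | aa
   2 |   1 | aaaaaaabbaabbbbbbabbbababaa
   3 |   2 | aaaaaabbaabbbbbbabbbababaa
   4 |   3 | aaaaabbaabbbbbbabbbababaa
   5 |   4 | aaaabbaabbbbbbabbbababaa
   6 |   5 | aaabbaabbbbbbabbbababaa
   7 |   6 | aabbaabbbbbbabbbababaa
   8 |  10 | aabbbbbbabbbababaa
   9 |  24 | abaa
  10 |  22 | ababaa
  11 |   7 | abbaabbbbbbabbbababaa
  12 |  18 | abbbababaa
  13 |  11 | abbbbbbabbbababaa
  14 |  25 | baa
  15 |   0 | baaaaaaabbaabbbbbbabbbababaa
  16 |   9 | baabbbbbbabbbababaa
  17 |  23 | babaa
  18 |  21 | bababaa
  19 |  17 | babbbababaa
  20 |   8 | bbaabbbbbbabbbababaa
  21 |  20 | bbababaa
  22 |  16 | bbabbbababaa
  23 |  19 | bbbababaa
  24 |  15 | bbbabbbababaa
  25 |  14 | bbbbabbbababaa
  26 |  13 | bbbbbabbbababaa
  27 |  12 | bbbbbbabbbababaa

SA = [27, 26, 1, 2, 3, 4, 5, 6, 10, 24, 22, 7, 18, 11, 25, 0, 9, 23, 21, 17, 8, 20, 16, 19, 15, 14, 13, 12]
rank  pair      lcp
   1  s[27:],s[26:]  1  'a'
   2  s[26:],s[1:]  2  'aa'
   3  s[1:],s[2:]  6  'aaaaaa'
   4  s[2:],s[3:]  5  'aaaaa'
   5  s[3:],s[4:]  4  'aaaa'
   6  s[4:],s[5:]  3  'aaa'
   7  s[5:],s[6:]  2  'aa'
   8  s[6:],s[10:]  4  'aabb'
   9  s[10:],s[24:]  1  'a'
  10  s[24:],s[22:]  3  'aba'
  11  s[22:],s[7:]  2  'ab'
  12  s[7:],s[18:]  3  'abb'
  13  s[18:],s[11:]  4  'abbb'
  14  s[11:],s[25:]  0  ''
  15  s[25:],s[0:]  3  'baa'
  16  s[0:],s[9:]  3  'baa'
  17  s[9:],s[23:]  2  'ba'
  18  s[23:],s[21:]  4  'baba'
  19  s[21:],s[17:]  3  'bab'
  20  s[17:],s[8:]  1  'b'
  21  s[8:],s[20:]  3  'bba'
  22  s[20:],s[16:]  4  'bbab'
  23  s[16:],s[19:]  2  'bb'
  24  s[19:],s[15:]  5  'bbbab'
  25  s[15:],s[14:]  3  'bbb'
  26  s[14:],s[13:]  4  'bbbb'
  27  s[13:],s[12:]  5  'bbbbb'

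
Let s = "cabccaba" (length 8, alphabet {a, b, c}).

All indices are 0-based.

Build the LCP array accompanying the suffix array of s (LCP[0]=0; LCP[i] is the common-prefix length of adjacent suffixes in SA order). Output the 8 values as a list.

rank | idx | suffix
   0 |   7 | a
   1 |   5 | aba
   2 |   1 | abccaba
   3 |   6 | ba
   4 |   2 | bccaba
   5 |   4 | caba
   6 |   0 | cabccaba
   7 |   3 | ccaba

SA = [7, 5, 1, 6, 2, 4, 0, 3]
[i] adj suffixes → lcp
  [1] 7/5 → 1 ('a')
  [2] 5/1 → 2 ('ab')
  [3] 1/6 → 0 ('')
  [4] 6/2 → 1 ('b')
  [5] 2/4 → 0 ('')
  [6] 4/0 → 3 ('cab')
  [7] 0/3 → 1 ('c')

[0, 1, 2, 0, 1, 0, 3, 1]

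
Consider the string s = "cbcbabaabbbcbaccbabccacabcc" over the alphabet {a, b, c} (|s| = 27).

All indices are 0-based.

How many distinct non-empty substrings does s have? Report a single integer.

328

sorted suffixes:
  #0 SA[0]=6  'aabbbcbaccbabccacabcc'
  #1 SA[1]=4  'abaabbbcbaccbabccacabcc'
  #2 SA[2]=7  'abbbcbaccbabccacabcc'
  #3 SA[3]=23  'abcc'
  #4 SA[4]=17  'abccacabcc'
  #5 SA[5]=21  'acabcc'
  #6 SA[6]=13  'accbabccacabcc'
  #7 SA[7]=5  'baabbbcbaccbabccacabcc'
  #8 SA[8]=3  'babaabbbcbaccbabccacabcc'
  #9 SA[9]=16  'babccacabcc'
  #10 SA[10]=12  'baccbabccacabcc'
  #11 SA[11]=8  'bbbcbaccbabccacabcc'
  #12 SA[12]=9  'bbcbaccbabccacabcc'
  #13 SA[13]=1  'bcbabaabbbcbaccbabccacabcc'
  #14 SA[14]=10  'bcbaccbabccacabcc'
  #15 SA[15]=24  'bcc'
  #16 SA[16]=18  'bccacabcc'
  #17 SA[17]=26  'c'
  #18 SA[18]=22  'cabcc'
  #19 SA[19]=20  'cacabcc'
  #20 SA[20]=2  'cbabaabbbcbaccbabccacabcc'
  #21 SA[21]=15  'cbabccacabcc'
  #22 SA[22]=11  'cbaccbabccacabcc'
  #23 SA[23]=0  'cbcbabaabbbcbaccbabccacabcc'
  #24 SA[24]=25  'cc'
  #25 SA[25]=19  'ccacabcc'
  #26 SA[26]=14  'ccbabccacabcc'

SA = [6, 4, 7, 23, 17, 21, 13, 5, 3, 16, 12, 8, 9, 1, 10, 24, 18, 26, 22, 20, 2, 15, 11, 0, 25, 19, 14]
i: (SA[i-1],SA[i]) lcp shared
  1: (6,4) 1 'a'
  2: (4,7) 2 'ab'
  3: (7,23) 2 'ab'
  4: (23,17) 4 'abcc'
  5: (17,21) 1 'a'
  6: (21,13) 2 'ac'
  7: (13,5) 0 ''
  8: (5,3) 2 'ba'
  9: (3,16) 3 'bab'
  10: (16,12) 2 'ba'
  11: (12,8) 1 'b'
  12: (8,9) 2 'bb'
  13: (9,1) 1 'b'
  14: (1,10) 4 'bcba'
  15: (10,24) 2 'bc'
  16: (24,18) 3 'bcc'
  17: (18,26) 0 ''
  18: (26,22) 1 'c'
  19: (22,20) 2 'ca'
  20: (20,2) 1 'c'
  21: (2,15) 4 'cbab'
  22: (15,11) 3 'cba'
  23: (11,0) 2 'cb'
  24: (0,25) 1 'c'
  25: (25,19) 2 'cc'
  26: (19,14) 2 'cc'

n(n+1)/2 = 27·28/2 = 378
Σ LCP = 0 + 1 + 2 + 2 + 4 + 1 + 2 + 0 + 2 + 3 + 2 + 1 + 2 + 1 + 4 + 2 + 3 + 0 + 1 + 2 + 1 + 4 + 3 + 2 + 1 + 2 + 2 = 50
distinct = 378 − 50 = 328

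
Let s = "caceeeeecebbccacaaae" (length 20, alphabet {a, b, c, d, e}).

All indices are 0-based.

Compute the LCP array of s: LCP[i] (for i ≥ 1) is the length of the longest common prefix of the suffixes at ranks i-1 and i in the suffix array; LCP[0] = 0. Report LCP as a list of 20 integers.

[0, 2, 1, 2, 1, 0, 1, 0, 2, 3, 1, 1, 2, 0, 1, 1, 1, 2, 3, 4]

rank | idx | suffix
   0 |  16 | aaae
   1 |  17 | aae
   2 |  14 | acaaae
   3 |   1 | aceeeeecebbccacaaae
   4 |  18 | ae
   5 |  10 | bbccacaaae
   6 |  11 | bccacaaae
   7 |  15 | caaae
   8 |  13 | cacaaae
   9 |   0 | caceeeeecebbccacaaae
  10 |  12 | ccacaaae
  11 |   8 | cebbccacaaae
  12 |   2 | ceeeeecebbccacaaae
  13 |  19 | e
  14 |   9 | ebbccacaaae
  15 |   7 | ecebbccacaaae
  16 |   6 | eecebbccacaaae
  17 |   5 | eeecebbccacaaae
  18 |   4 | eeeecebbccacaaae
  19 |   3 | eeeeecebbccacaaae

SA = [16, 17, 14, 1, 18, 10, 11, 15, 13, 0, 12, 8, 2, 19, 9, 7, 6, 5, 4, 3]
[i] adj suffixes → lcp
  [1] 16/17 → 2 ('aa')
  [2] 17/14 → 1 ('a')
  [3] 14/1 → 2 ('ac')
  [4] 1/18 → 1 ('a')
  [5] 18/10 → 0 ('')
  [6] 10/11 → 1 ('b')
  [7] 11/15 → 0 ('')
  [8] 15/13 → 2 ('ca')
  [9] 13/0 → 3 ('cac')
  [10] 0/12 → 1 ('c')
  [11] 12/8 → 1 ('c')
  [12] 8/2 → 2 ('ce')
  [13] 2/19 → 0 ('')
  [14] 19/9 → 1 ('e')
  [15] 9/7 → 1 ('e')
  [16] 7/6 → 1 ('e')
  [17] 6/5 → 2 ('ee')
  [18] 5/4 → 3 ('eee')
  [19] 4/3 → 4 ('eeee')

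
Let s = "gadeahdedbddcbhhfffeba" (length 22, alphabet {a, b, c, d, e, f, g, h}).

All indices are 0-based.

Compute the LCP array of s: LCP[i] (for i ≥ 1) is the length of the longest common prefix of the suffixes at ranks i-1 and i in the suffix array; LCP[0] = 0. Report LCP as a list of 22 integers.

rank→(start, suffix):
  0 → (21, 'a')
  1 → (1, 'adeahdedbddcbhhfffeba')
  2 → (4, 'ahdedbddcbhhfffeba')
  3 → (20, 'ba')
  4 → (9, 'bddcbhhfffeba')
  5 → (13, 'bhhfffeba')
  6 → (12, 'cbhhfffeba')
  7 → (8, 'dbddcbhhfffeba')
  8 → (11, 'dcbhhfffeba')
  9 → (10, 'ddcbhhfffeba')
  10 → (2, 'deahdedbddcbhhfffeba')
  11 → (6, 'dedbddcbhhfffeba')
  12 → (3, 'eahdedbddcbhhfffeba')
  13 → (19, 'eba')
  14 → (7, 'edbddcbhhfffeba')
  15 → (18, 'feba')
  16 → (17, 'ffeba')
  17 → (16, 'fffeba')
  18 → (0, 'gadeahdedbddcbhhfffeba')
  19 → (5, 'hdedbddcbhhfffeba')
  20 → (15, 'hfffeba')
  21 → (14, 'hhfffeba')

SA = [21, 1, 4, 20, 9, 13, 12, 8, 11, 10, 2, 6, 3, 19, 7, 18, 17, 16, 0, 5, 15, 14]
i: (SA[i-1],SA[i]) lcp shared
  1: (21,1) 1 'a'
  2: (1,4) 1 'a'
  3: (4,20) 0 ''
  4: (20,9) 1 'b'
  5: (9,13) 1 'b'
  6: (13,12) 0 ''
  7: (12,8) 0 ''
  8: (8,11) 1 'd'
  9: (11,10) 1 'd'
  10: (10,2) 1 'd'
  11: (2,6) 2 'de'
  12: (6,3) 0 ''
  13: (3,19) 1 'e'
  14: (19,7) 1 'e'
  15: (7,18) 0 ''
  16: (18,17) 1 'f'
  17: (17,16) 2 'ff'
  18: (16,0) 0 ''
  19: (0,5) 0 ''
  20: (5,15) 1 'h'
  21: (15,14) 1 'h'

[0, 1, 1, 0, 1, 1, 0, 0, 1, 1, 1, 2, 0, 1, 1, 0, 1, 2, 0, 0, 1, 1]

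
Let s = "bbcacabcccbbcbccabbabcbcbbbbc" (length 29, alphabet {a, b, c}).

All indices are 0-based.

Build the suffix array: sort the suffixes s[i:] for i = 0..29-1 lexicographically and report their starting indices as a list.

sorted suffixes:
  #0 SA[0]=16  'abbabcbcbbbbc'
  #1 SA[1]=19  'abcbcbbbbc'
  #2 SA[2]=5  'abcccbbcbccabbabcbcbbbbc'
  #3 SA[3]=3  'acabcccbbcbccabbabcbcbbbbc'
  #4 SA[4]=18  'babcbcbbbbc'
  #5 SA[5]=17  'bbabcbcbbbbc'
  #6 SA[6]=24  'bbbbc'
  #7 SA[7]=25  'bbbc'
  #8 SA[8]=26  'bbc'
  #9 SA[9]=0  'bbcacabcccbbcbccabbabcbcbbbbc'
  #10 SA[10]=10  'bbcbccabbabcbcbbbbc'
  #11 SA[11]=27  'bc'
  #12 SA[12]=1  'bcacabcccbbcbccabbabcbcbbbbc'
  #13 SA[13]=22  'bcbbbbc'
  #14 SA[14]=20  'bcbcbbbbc'
  #15 SA[15]=11  'bcbccabbabcbcbbbbc'
  #16 SA[16]=13  'bccabbabcbcbbbbc'
  #17 SA[17]=6  'bcccbbcbccabbabcbcbbbbc'
  #18 SA[18]=28  'c'
  #19 SA[19]=15  'cabbabcbcbbbbc'
  #20 SA[20]=4  'cabcccbbcbccabbabcbcbbbbc'
  #21 SA[21]=2  'cacabcccbbcbccabbabcbcbbbbc'
  #22 SA[22]=23  'cbbbbc'
  #23 SA[23]=9  'cbbcbccabbabcbcbbbbc'
  #24 SA[24]=21  'cbcbbbbc'
  #25 SA[25]=12  'cbccabbabcbcbbbbc'
  #26 SA[26]=14  'ccabbabcbcbbbbc'
  #27 SA[27]=8  'ccbbcbccabbabcbcbbbbc'
  #28 SA[28]=7  'cccbbcbccabbabcbcbbbbc'

[16, 19, 5, 3, 18, 17, 24, 25, 26, 0, 10, 27, 1, 22, 20, 11, 13, 6, 28, 15, 4, 2, 23, 9, 21, 12, 14, 8, 7]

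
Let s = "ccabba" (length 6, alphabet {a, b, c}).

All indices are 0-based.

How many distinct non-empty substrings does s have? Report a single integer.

18

rank→(start, suffix):
  0 → (5, 'a')
  1 → (2, 'abba')
  2 → (4, 'ba')
  3 → (3, 'bba')
  4 → (1, 'cabba')
  5 → (0, 'ccabba')

SA = [5, 2, 4, 3, 1, 0]
i: (SA[i-1],SA[i]) lcp shared
  1: (5,2) 1 'a'
  2: (2,4) 0 ''
  3: (4,3) 1 'b'
  4: (3,1) 0 ''
  5: (1,0) 1 'c'

n(n+1)/2 = 6·7/2 = 21
Σ LCP = 0 + 1 + 0 + 1 + 0 + 1 = 3
distinct = 21 − 3 = 18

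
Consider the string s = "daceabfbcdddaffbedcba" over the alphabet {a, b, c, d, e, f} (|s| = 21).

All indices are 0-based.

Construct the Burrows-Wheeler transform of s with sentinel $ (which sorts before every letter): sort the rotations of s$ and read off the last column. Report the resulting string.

abeddcffadba$dedccbbfa

rank  rotation                last
    0  $daceabfbcdddaffbedcba  a
    1  a$daceabfbcdddaffbedcb  b
    2  abfbcdddaffbedcba$dace  e
    3  aceabfbcdddaffbedcba$d  d
    4  affbedcba$daceabfbcddd  d
    5  ba$daceabfbcdddaffbedc  c
    6  bcdddaffbedcba$daceabf  f
    7  bedcba$daceabfbcdddaff  f
    8  bfbcdddaffbedcba$dacea  a
    9  cba$daceabfbcdddaffbed  d
   10  cdddaffbedcba$daceabfb  b
   11  ceabfbcdddaffbedcba$da  a
   12  daceabfbcdddaffbedcba$  $
   13  daffbedcba$daceabfbcdd  d
   14  dcba$daceabfbcdddaffbe  e
   15  ddaffbedcba$daceabfbcd  d
   16  dddaffbedcba$daceabfbc  c
   17  eabfbcdddaffbedcba$dac  c
   18  edcba$daceabfbcdddaffb  b
   19  fbcdddaffbedcba$daceab  b
   20  fbedcba$daceabfbcdddaf  f
   21  ffbedcba$daceabfbcddda  a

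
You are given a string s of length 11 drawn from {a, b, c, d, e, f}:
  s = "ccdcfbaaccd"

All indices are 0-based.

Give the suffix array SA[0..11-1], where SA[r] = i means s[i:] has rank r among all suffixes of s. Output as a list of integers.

[6, 7, 5, 8, 0, 9, 1, 3, 10, 2, 4]

rank | idx | suffix
   0 |   6 | aaccd
   1 |   7 | accd
   2 |   5 | baaccd
   3 |   8 | ccd
   4 |   0 | ccdcfbaaccd
   5 |   9 | cd
   6 |   1 | cdcfbaaccd
   7 |   3 | cfbaaccd
   8 |  10 | d
   9 |   2 | dcfbaaccd
  10 |   4 | fbaaccd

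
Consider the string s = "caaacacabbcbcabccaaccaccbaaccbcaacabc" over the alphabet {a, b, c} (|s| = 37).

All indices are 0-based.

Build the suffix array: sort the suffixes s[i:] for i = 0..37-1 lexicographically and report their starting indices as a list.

rank→(start, suffix):
  0 → (1, 'aaacacabbcbcabccaaccaccbaaccbcaacabc')
  1 → (31, 'aacabc')
  2 → (2, 'aacacabbcbcabccaaccaccbaaccbcaacabc')
  3 → (17, 'aaccaccbaaccbcaacabc')
  4 → (25, 'aaccbcaacabc')
  5 → (7, 'abbcbcabccaaccaccbaaccbcaacabc')
  6 → (34, 'abc')
  7 → (13, 'abccaaccaccbaaccbcaacabc')
  8 → (5, 'acabbcbcabccaaccaccbaaccbcaacabc')
  9 → (32, 'acabc')
  10 → (3, 'acacabbcbcabccaaccaccbaaccbcaacabc')
  11 → (18, 'accaccbaaccbcaacabc')
  12 → (21, 'accbaaccbcaacabc')
  13 → (26, 'accbcaacabc')
  14 → (24, 'baaccbcaacabc')
  15 → (8, 'bbcbcabccaaccaccbaaccbcaacabc')
  16 → (35, 'bc')
  17 → (29, 'bcaacabc')
  18 → (11, 'bcabccaaccaccbaaccbcaacabc')
  19 → (9, 'bcbcabccaaccaccbaaccbcaacabc')
  20 → (14, 'bccaaccaccbaaccbcaacabc')
  21 → (36, 'c')
  22 → (0, 'caaacacabbcbcabccaaccaccbaaccbcaacabc')
  23 → (30, 'caacabc')
  24 → (16, 'caaccaccbaaccbcaacabc')
  25 → (6, 'cabbcbcabccaaccaccbaaccbcaacabc')
  26 → (33, 'cabc')
  27 → (12, 'cabccaaccaccbaaccbcaacabc')
  28 → (4, 'cacabbcbcabccaaccaccbaaccbcaacabc')
  29 → (20, 'caccbaaccbcaacabc')
  30 → (23, 'cbaaccbcaacabc')
  31 → (28, 'cbcaacabc')
  32 → (10, 'cbcabccaaccaccbaaccbcaacabc')
  33 → (15, 'ccaaccaccbaaccbcaacabc')
  34 → (19, 'ccaccbaaccbcaacabc')
  35 → (22, 'ccbaaccbcaacabc')
  36 → (27, 'ccbcaacabc')

[1, 31, 2, 17, 25, 7, 34, 13, 5, 32, 3, 18, 21, 26, 24, 8, 35, 29, 11, 9, 14, 36, 0, 30, 16, 6, 33, 12, 4, 20, 23, 28, 10, 15, 19, 22, 27]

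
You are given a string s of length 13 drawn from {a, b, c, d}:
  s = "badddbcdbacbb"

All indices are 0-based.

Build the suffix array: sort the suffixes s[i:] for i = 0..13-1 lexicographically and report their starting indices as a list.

sorted suffixes:
  #0 SA[0]=9  'acbb'
  #1 SA[1]=1  'adddbcdbacbb'
  #2 SA[2]=12  'b'
  #3 SA[3]=8  'bacbb'
  #4 SA[4]=0  'badddbcdbacbb'
  #5 SA[5]=11  'bb'
  #6 SA[6]=5  'bcdbacbb'
  #7 SA[7]=10  'cbb'
  #8 SA[8]=6  'cdbacbb'
  #9 SA[9]=7  'dbacbb'
  #10 SA[10]=4  'dbcdbacbb'
  #11 SA[11]=3  'ddbcdbacbb'
  #12 SA[12]=2  'dddbcdbacbb'

[9, 1, 12, 8, 0, 11, 5, 10, 6, 7, 4, 3, 2]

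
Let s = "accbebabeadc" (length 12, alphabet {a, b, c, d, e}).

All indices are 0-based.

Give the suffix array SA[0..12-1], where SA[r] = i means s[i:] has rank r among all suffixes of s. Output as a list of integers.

[6, 0, 9, 5, 7, 3, 11, 2, 1, 10, 8, 4]

rank | idx | suffix
   0 |   6 | abeadc
   1 |   0 | accbebabeadc
   2 |   9 | adc
   3 |   5 | babeadc
   4 |   7 | beadc
   5 |   3 | bebabeadc
   6 |  11 | c
   7 |   2 | cbebabeadc
   8 |   1 | ccbebabeadc
   9 |  10 | dc
  10 |   8 | eadc
  11 |   4 | ebabeadc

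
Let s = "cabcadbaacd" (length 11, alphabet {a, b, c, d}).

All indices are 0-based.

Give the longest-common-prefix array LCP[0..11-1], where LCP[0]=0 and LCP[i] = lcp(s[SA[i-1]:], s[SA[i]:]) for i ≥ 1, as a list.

sorted suffixes:
  #0 SA[0]=7  'aacd'
  #1 SA[1]=1  'abcadbaacd'
  #2 SA[2]=8  'acd'
  #3 SA[3]=4  'adbaacd'
  #4 SA[4]=6  'baacd'
  #5 SA[5]=2  'bcadbaacd'
  #6 SA[6]=0  'cabcadbaacd'
  #7 SA[7]=3  'cadbaacd'
  #8 SA[8]=9  'cd'
  #9 SA[9]=10  'd'
  #10 SA[10]=5  'dbaacd'

SA = [7, 1, 8, 4, 6, 2, 0, 3, 9, 10, 5]
rank  pair      lcp
   1  s[7:],s[1:]  1  'a'
   2  s[1:],s[8:]  1  'a'
   3  s[8:],s[4:]  1  'a'
   4  s[4:],s[6:]  0  ''
   5  s[6:],s[2:]  1  'b'
   6  s[2:],s[0:]  0  ''
   7  s[0:],s[3:]  2  'ca'
   8  s[3:],s[9:]  1  'c'
   9  s[9:],s[10:]  0  ''
  10  s[10:],s[5:]  1  'd'

[0, 1, 1, 1, 0, 1, 0, 2, 1, 0, 1]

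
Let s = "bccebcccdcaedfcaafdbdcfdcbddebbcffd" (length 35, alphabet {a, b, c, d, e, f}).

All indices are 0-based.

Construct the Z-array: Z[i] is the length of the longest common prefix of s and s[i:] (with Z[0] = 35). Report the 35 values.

Z[0]=35
i=1: fresh scan; Z[1]=0
i=2: fresh scan; Z[2]=0
i=3: fresh scan; Z[3]=0
i=4: fresh scan; Z[4]=3 extend→box=[4,7)
i=5: min(r-i=2, Z[1]=0)=0; Z[5]=0
i=6: min(r-i=1, Z[2]=0)=0; Z[6]=0
i=7: fresh scan; Z[7]=0
i=8: fresh scan; Z[8]=0
i=9: fresh scan; Z[9]=0
i=10: fresh scan; Z[10]=0
i=11: fresh scan; Z[11]=0
i=12: fresh scan; Z[12]=0
i=13: fresh scan; Z[13]=0
i=14: fresh scan; Z[14]=0
i=15: fresh scan; Z[15]=0
i=16: fresh scan; Z[16]=0
i=17: fresh scan; Z[17]=0
i=18: fresh scan; Z[18]=0
i=19: fresh scan; Z[19]=1 extend→box=[19,20)
i=20: fresh scan; Z[20]=0
i=21: fresh scan; Z[21]=0
i=22: fresh scan; Z[22]=0
i=23: fresh scan; Z[23]=0
i=24: fresh scan; Z[24]=0
i=25: fresh scan; Z[25]=1 extend→box=[25,26)
i=26: fresh scan; Z[26]=0
i=27: fresh scan; Z[27]=0
i=28: fresh scan; Z[28]=0
i=29: fresh scan; Z[29]=1 extend→box=[29,30)
i=30: fresh scan; Z[30]=2 extend→box=[30,32)
i=31: min(r-i=1, Z[1]=0)=0; Z[31]=0
i=32: fresh scan; Z[32]=0
i=33: fresh scan; Z[33]=0
i=34: fresh scan; Z[34]=0

[35, 0, 0, 0, 3, 0, 0, 0, 0, 0, 0, 0, 0, 0, 0, 0, 0, 0, 0, 1, 0, 0, 0, 0, 0, 1, 0, 0, 0, 1, 2, 0, 0, 0, 0]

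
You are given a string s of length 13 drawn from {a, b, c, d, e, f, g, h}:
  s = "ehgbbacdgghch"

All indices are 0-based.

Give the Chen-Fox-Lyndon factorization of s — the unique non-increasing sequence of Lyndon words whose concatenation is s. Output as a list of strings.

emit factor 1: 'ehg' (i=0, period=3)
emit factor 2: 'b' (i=3, period=1)
emit factor 3: 'b' (i=4, period=1)
emit factor 4: 'acdgghch' (i=5, period=8)

["ehg", "b", "b", "acdgghch"]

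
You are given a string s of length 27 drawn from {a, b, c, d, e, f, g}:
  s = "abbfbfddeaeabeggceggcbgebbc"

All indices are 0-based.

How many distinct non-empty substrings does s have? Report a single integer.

rank | idx | suffix
   0 |   0 | abbfbfddeaeabeggceggcbgebbc
   1 |  11 | abeggceggcbgebbc
   2 |   9 | aeabeggceggcbgebbc
   3 |  24 | bbc
   4 |   1 | bbfbfddeaeabeggceggcbgebbc
   5 |  25 | bc
   6 |  12 | beggceggcbgebbc
   7 |   2 | bfbfddeaeabeggceggcbgebbc
   8 |   4 | bfddeaeabeggceggcbgebbc
   9 |  21 | bgebbc
  10 |  26 | c
  11 |  20 | cbgebbc
  12 |  16 | ceggcbgebbc
  13 |   6 | ddeaeabeggceggcbgebbc
  14 |   7 | deaeabeggceggcbgebbc
  15 |  10 | eabeggceggcbgebbc
  16 |   8 | eaeabeggceggcbgebbc
  17 |  23 | ebbc
  18 |  17 | eggcbgebbc
  19 |  13 | eggceggcbgebbc
  20 |   3 | fbfddeaeabeggceggcbgebbc
  21 |   5 | fddeaeabeggceggcbgebbc
  22 |  19 | gcbgebbc
  23 |  15 | gceggcbgebbc
  24 |  22 | gebbc
  25 |  18 | ggcbgebbc
  26 |  14 | ggceggcbgebbc

SA = [0, 11, 9, 24, 1, 25, 12, 2, 4, 21, 26, 20, 16, 6, 7, 10, 8, 23, 17, 13, 3, 5, 19, 15, 22, 18, 14]
i: (SA[i-1],SA[i]) lcp shared
  1: (0,11) 2 'ab'
  2: (11,9) 1 'a'
  3: (9,24) 0 ''
  4: (24,1) 2 'bb'
  5: (1,25) 1 'b'
  6: (25,12) 1 'b'
  7: (12,2) 1 'b'
  8: (2,4) 2 'bf'
  9: (4,21) 1 'b'
  10: (21,26) 0 ''
  11: (26,20) 1 'c'
  12: (20,16) 1 'c'
  13: (16,6) 0 ''
  14: (6,7) 1 'd'
  15: (7,10) 0 ''
  16: (10,8) 2 'ea'
  17: (8,23) 1 'e'
  18: (23,17) 1 'e'
  19: (17,13) 4 'eggc'
  20: (13,3) 0 ''
  21: (3,5) 1 'f'
  22: (5,19) 0 ''
  23: (19,15) 2 'gc'
  24: (15,22) 1 'g'
  25: (22,18) 1 'g'
  26: (18,14) 3 'ggc'

n(n+1)/2 = 27·28/2 = 378
Σ LCP = 0 + 2 + 1 + 0 + 2 + 1 + 1 + 1 + 2 + 1 + 0 + 1 + 1 + 0 + 1 + 0 + 2 + 1 + 1 + 4 + 0 + 1 + 0 + 2 + 1 + 1 + 3 = 30
distinct = 378 − 30 = 348

348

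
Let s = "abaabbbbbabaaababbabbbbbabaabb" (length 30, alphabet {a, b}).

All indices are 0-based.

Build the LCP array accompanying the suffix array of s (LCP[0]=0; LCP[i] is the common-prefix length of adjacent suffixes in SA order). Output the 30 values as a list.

rank | idx | suffix
   0 |  11 | aaababbabbbbbabaabb
   1 |  12 | aababbabbbbbabaabb
   2 |  26 | aabb
   3 |   2 | aabbbbbabaaababbabbbbbabaabb
   4 |   9 | abaaababbabbbbbabaabb
   5 |  24 | abaabb
   6 |   0 | abaabbbbbabaaababbabbbbbabaabb
   7 |  13 | ababbabbbbbabaabb
   8 |  27 | abb
   9 |  15 | abbabbbbbabaabb
  10 |   3 | abbbbbabaaababbabbbbbabaabb
  11 |  18 | abbbbbabaabb
  12 |  29 | b
  13 |  10 | baaababbabbbbbabaabb
  14 |  25 | baabb
  15 |   1 | baabbbbbabaaababbabbbbbabaabb
  16 |   8 | babaaababbabbbbbabaabb
  17 |  23 | babaabb
  18 |  14 | babbabbbbbabaabb
  19 |  17 | babbbbbabaabb
  20 |  28 | bb
  21 |   7 | bbabaaababbabbbbbabaabb
  22 |  22 | bbabaabb
  23 |  16 | bbabbbbbabaabb
  24 |   6 | bbbabaaababbabbbbbabaabb
  25 |  21 | bbbabaabb
  26 |   5 | bbbbabaaababbabbbbbabaabb
  27 |  20 | bbbbabaabb
  28 |   4 | bbbbbabaaababbabbbbbabaabb
  29 |  19 | bbbbbabaabb

SA = [11, 12, 26, 2, 9, 24, 0, 13, 27, 15, 3, 18, 29, 10, 25, 1, 8, 23, 14, 17, 28, 7, 22, 16, 6, 21, 5, 20, 4, 19]
rank  pair      lcp
   1  s[11:],s[12:]  2  'aa'
   2  s[12:],s[26:]  3  'aab'
   3  s[26:],s[2:]  4  'aabb'
   4  s[2:],s[9:]  1  'a'
   5  s[9:],s[24:]  4  'abaa'
   6  s[24:],s[0:]  6  'abaabb'
   7  s[0:],s[13:]  3  'aba'
   8  s[13:],s[27:]  2  'ab'
   9  s[27:],s[15:]  3  'abb'
  10  s[15:],s[3:]  3  'abb'
  11  s[3:],s[18:]  10  'abbbbbabaa'
  12  s[18:],s[29:]  0  ''
  13  s[29:],s[10:]  1  'b'
  14  s[10:],s[25:]  3  'baa'
  15  s[25:],s[1:]  5  'baabb'
  16  s[1:],s[8:]  2  'ba'
  17  s[8:],s[23:]  5  'babaa'
  18  s[23:],s[14:]  3  'bab'
  19  s[14:],s[17:]  4  'babb'
  20  s[17:],s[28:]  1  'b'
  21  s[28:],s[7:]  2  'bb'
  22  s[7:],s[22:]  6  'bbabaa'
  23  s[22:],s[16:]  4  'bbab'
  24  s[16:],s[6:]  2  'bb'
  25  s[6:],s[21:]  7  'bbbabaa'
  26  s[21:],s[5:]  3  'bbb'
  27  s[5:],s[20:]  8  'bbbbabaa'
  28  s[20:],s[4:]  4  'bbbb'
  29  s[4:],s[19:]  9  'bbbbbabaa'

[0, 2, 3, 4, 1, 4, 6, 3, 2, 3, 3, 10, 0, 1, 3, 5, 2, 5, 3, 4, 1, 2, 6, 4, 2, 7, 3, 8, 4, 9]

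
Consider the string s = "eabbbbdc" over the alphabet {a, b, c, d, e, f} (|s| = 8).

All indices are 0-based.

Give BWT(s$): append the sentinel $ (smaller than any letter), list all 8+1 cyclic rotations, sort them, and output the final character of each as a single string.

rank  rotation   last
    0  $eabbbbdc  c
    1  abbbbdc$e  e
    2  bbbbdc$ea  a
    3  bbbdc$eab  b
    4  bbdc$eabb  b
    5  bdc$eabbb  b
    6  c$eabbbbd  d
    7  dc$eabbbb  b
    8  eabbbbdc$  $

ceabbbdb$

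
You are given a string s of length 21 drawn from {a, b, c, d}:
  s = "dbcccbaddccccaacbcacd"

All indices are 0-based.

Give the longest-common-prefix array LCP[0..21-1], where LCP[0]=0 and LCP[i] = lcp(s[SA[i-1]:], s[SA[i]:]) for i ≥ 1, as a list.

[0, 1, 2, 1, 0, 1, 2, 0, 2, 1, 2, 1, 2, 2, 3, 3, 1, 0, 1, 1, 1]

rank | idx | suffix
   0 |  13 | aacbcacd
   1 |  14 | acbcacd
   2 |  18 | acd
   3 |   6 | addccccaacbcacd
   4 |   5 | baddccccaacbcacd
   5 |  16 | bcacd
   6 |   1 | bcccbaddccccaacbcacd
   7 |  12 | caacbcacd
   8 |  17 | cacd
   9 |   4 | cbaddccccaacbcacd
  10 |  15 | cbcacd
  11 |  11 | ccaacbcacd
  12 |   3 | ccbaddccccaacbcacd
  13 |  10 | cccaacbcacd
  14 |   2 | cccbaddccccaacbcacd
  15 |   9 | ccccaacbcacd
  16 |  19 | cd
  17 |  20 | d
  18 |   0 | dbcccbaddccccaacbcacd
  19 |   8 | dccccaacbcacd
  20 |   7 | ddccccaacbcacd

SA = [13, 14, 18, 6, 5, 16, 1, 12, 17, 4, 15, 11, 3, 10, 2, 9, 19, 20, 0, 8, 7]
rank  pair      lcp
   1  s[13:],s[14:]  1  'a'
   2  s[14:],s[18:]  2  'ac'
   3  s[18:],s[6:]  1  'a'
   4  s[6:],s[5:]  0  ''
   5  s[5:],s[16:]  1  'b'
   6  s[16:],s[1:]  2  'bc'
   7  s[1:],s[12:]  0  ''
   8  s[12:],s[17:]  2  'ca'
   9  s[17:],s[4:]  1  'c'
  10  s[4:],s[15:]  2  'cb'
  11  s[15:],s[11:]  1  'c'
  12  s[11:],s[3:]  2  'cc'
  13  s[3:],s[10:]  2  'cc'
  14  s[10:],s[2:]  3  'ccc'
  15  s[2:],s[9:]  3  'ccc'
  16  s[9:],s[19:]  1  'c'
  17  s[19:],s[20:]  0  ''
  18  s[20:],s[0:]  1  'd'
  19  s[0:],s[8:]  1  'd'
  20  s[8:],s[7:]  1  'd'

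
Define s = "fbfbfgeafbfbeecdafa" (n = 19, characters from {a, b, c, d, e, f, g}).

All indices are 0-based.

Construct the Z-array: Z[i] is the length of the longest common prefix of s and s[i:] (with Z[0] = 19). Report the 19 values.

Z[0]=19
i=1: outside box; Z[1]=0
i=2: outside box; Z[2]=3 scan→box=[2,5)
i=3: min(r-i=2, Z[1]=0)=0; Z[3]=0
i=4: min(r-i=1, Z[2]=3)=1; Z[4]=1
i=5: outside box; Z[5]=0
i=6: outside box; Z[6]=0
i=7: outside box; Z[7]=0
i=8: outside box; Z[8]=4 scan→box=[8,12)
i=9: min(r-i=3, Z[1]=0)=0; Z[9]=0
i=10: min(r-i=2, Z[2]=3)=2; Z[10]=2
i=11: min(r-i=1, Z[3]=0)=0; Z[11]=0
i=12: outside box; Z[12]=0
i=13: outside box; Z[13]=0
i=14: outside box; Z[14]=0
i=15: outside box; Z[15]=0
i=16: outside box; Z[16]=0
i=17: outside box; Z[17]=1 scan→box=[17,18)
i=18: outside box; Z[18]=0

[19, 0, 3, 0, 1, 0, 0, 0, 4, 0, 2, 0, 0, 0, 0, 0, 0, 1, 0]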